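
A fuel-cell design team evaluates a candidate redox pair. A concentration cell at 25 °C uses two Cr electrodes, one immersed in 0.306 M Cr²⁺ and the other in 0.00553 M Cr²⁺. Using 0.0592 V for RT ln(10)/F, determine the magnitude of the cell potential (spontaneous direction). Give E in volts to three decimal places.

For a concentration cell E°cell = 0. The 0.306 M side is the cathode (reduction is favoured where [Cr²⁺] is higher).
With n = 2, E = −(0.0592/2) log([Cr²⁺]ₐₙ/[Cr²⁺]꜀ₐₜ) = −(0.0592/2) log(0.00553/0.306) = −(0.0592/2)(-1.743) = +0.052 V.

+0.052 V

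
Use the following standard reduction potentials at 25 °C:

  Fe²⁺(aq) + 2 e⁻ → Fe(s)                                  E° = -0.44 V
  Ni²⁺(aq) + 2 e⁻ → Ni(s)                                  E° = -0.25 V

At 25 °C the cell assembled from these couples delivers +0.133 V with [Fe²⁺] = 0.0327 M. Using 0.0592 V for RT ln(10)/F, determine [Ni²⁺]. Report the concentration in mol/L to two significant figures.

Ni²⁺/Ni is the cathode, Fe²⁺/Fe the anode: E°cell = +0.19 V, n = 2.
Overall reaction: Ni²⁺(aq) + Fe(s) → Ni(s) + Fe²⁺(aq); Q = [Fe²⁺]^1/[Ni²⁺]^1.
From E = E° − (0.0592/n) log Q: log Q = (E° − E)·n/0.0592 = (+0.19 − (+0.133))·2/0.0592 = 1.9257.
So 1·log[Ni²⁺] = 1·log(0.0327) − log Q = -1.4855 − (1.9257) = -3.4112; [Ni²⁺] = 10^(-3.4112) ≈ 0.00039 M.

0.00039 M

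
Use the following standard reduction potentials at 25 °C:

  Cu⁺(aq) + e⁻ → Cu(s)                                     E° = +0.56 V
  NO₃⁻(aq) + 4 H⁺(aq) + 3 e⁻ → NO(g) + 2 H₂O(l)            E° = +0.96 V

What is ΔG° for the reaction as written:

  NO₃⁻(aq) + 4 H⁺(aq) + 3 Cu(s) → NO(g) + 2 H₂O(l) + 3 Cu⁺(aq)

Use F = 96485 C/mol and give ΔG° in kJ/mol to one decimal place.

-115.8 kJ/mol

As written, NO₃⁻/NO is reduced (cathode) and Cu⁺/Cu is oxidised (anode), so E°cell = (+0.96) − (+0.56) = +0.40 V.
Balancing electrons gives n = 3.
ΔG° = −nFE° = −(3)(96485)(+0.40) = -115,782 J = -115.8 kJ/mol.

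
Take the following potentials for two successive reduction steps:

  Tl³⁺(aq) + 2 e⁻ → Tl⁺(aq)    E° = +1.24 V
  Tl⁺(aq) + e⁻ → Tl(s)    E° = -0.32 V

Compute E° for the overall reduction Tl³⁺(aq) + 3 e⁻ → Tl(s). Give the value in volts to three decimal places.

Adding the free-energy changes (−nFE°) of the two steps gives −n₃FE°₃ = −n₁FE°₁ − n₂FE°₂.
E°₃ = (2×+1.24 + 1×-0.32) / 3 = (+2.160) / 3 = +0.720 V.
Simply averaging or adding the two E° values would be wrong; the electron-weighted sum is required.

+0.720 V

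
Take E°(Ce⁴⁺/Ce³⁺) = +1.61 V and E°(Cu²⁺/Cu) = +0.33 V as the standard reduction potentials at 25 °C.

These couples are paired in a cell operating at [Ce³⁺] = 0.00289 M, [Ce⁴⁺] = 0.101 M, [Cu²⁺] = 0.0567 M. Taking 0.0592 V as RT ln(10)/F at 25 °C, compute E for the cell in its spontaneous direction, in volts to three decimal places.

+1.408 V

Ce⁴⁺/Ce³⁺ is the cathode (higher E°), Cu²⁺/Cu the anode: E°cell = +1.61 − (+0.33) = +1.28 V, n = 2.
Overall: 2 Ce⁴⁺(aq) + Cu(s) → 2 Ce³⁺(aq) + Cu²⁺(aq)
Q = [Ce³⁺]^2·[Cu²⁺] / ([Ce⁴⁺]^2); log Q = -4.333.
E = E° − (0.0592/n) log Q = +1.28 − (0.0592/2)(-4.333) = +1.408 V.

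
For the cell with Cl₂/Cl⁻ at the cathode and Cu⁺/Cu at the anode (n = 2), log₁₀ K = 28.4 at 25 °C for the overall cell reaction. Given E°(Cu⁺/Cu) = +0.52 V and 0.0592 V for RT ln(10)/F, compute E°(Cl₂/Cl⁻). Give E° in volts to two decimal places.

+1.36 V

E°cell = (0.0592/n)·log K = (0.0592/2)(28.4) = +0.841 V.
Since Cl₂/Cl⁻ is the cathode and Cu⁺/Cu the anode, E°cell = E°(Cl₂/Cl⁻) − E°(Cu⁺/Cu).
So E°(Cl₂/Cl⁻) = E°cell + E°(Cu⁺/Cu) = +0.841 + (+0.52) = +1.36 V.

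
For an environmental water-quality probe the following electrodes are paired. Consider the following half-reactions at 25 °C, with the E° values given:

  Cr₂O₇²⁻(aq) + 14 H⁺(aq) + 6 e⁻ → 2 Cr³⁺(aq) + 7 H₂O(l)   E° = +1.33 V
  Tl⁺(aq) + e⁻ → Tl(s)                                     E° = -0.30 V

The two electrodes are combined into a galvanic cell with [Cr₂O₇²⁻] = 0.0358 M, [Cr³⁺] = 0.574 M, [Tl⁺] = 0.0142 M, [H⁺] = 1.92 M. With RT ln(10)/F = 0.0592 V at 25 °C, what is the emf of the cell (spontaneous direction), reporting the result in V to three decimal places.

Cr₂O₇²⁻/Cr³⁺ is the cathode (higher E°), Tl⁺/Tl the anode: E°cell = +1.33 − (-0.30) = +1.63 V, n = 6.
Overall: Cr₂O₇²⁻(aq) + 14 H⁺(aq) + 6 Tl(s) → 2 Cr³⁺(aq) + 7 H₂O(l) + 6 Tl⁺(aq)
Q = [Cr³⁺]^2·[Tl⁺]^6 / ([Cr₂O₇²⁻]·[H⁺]^14); log Q = -14.089.
E = E° − (0.0592/n) log Q = +1.63 − (0.0592/6)(-14.089) = +1.769 V.

+1.769 V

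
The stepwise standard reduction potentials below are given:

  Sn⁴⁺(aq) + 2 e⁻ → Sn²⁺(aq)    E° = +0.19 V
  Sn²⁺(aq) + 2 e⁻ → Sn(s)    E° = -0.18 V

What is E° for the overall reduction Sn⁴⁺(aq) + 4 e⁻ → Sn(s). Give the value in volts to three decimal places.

+0.005 V

Since ΔG° = −nFE° is additive over sequential reductions, n₃E°₃ = n₁E°₁ + n₂E°₂.
E°₃ = (2×+0.19 + 2×-0.18) / 4 = (+0.020) / 4 = +0.005 V.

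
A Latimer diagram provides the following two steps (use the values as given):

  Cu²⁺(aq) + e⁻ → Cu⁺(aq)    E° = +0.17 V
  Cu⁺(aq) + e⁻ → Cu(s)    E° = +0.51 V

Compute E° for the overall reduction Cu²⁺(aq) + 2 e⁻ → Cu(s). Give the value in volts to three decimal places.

Standard free energies of sequential steps add: ΔG°₃ = ΔG°₁ + ΔG°₂, so n₃E°₃ = n₁E°₁ + n₂E°₂.
E°₃ = (1×+0.17 + 1×+0.51) / 2 = (+0.680) / 2 = +0.340 V.

+0.340 V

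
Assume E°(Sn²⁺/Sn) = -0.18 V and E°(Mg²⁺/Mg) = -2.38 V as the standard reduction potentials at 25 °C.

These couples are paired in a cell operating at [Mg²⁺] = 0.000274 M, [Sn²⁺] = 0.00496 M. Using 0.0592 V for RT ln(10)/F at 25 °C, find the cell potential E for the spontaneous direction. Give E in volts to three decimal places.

+2.237 V

Sn²⁺/Sn is the cathode (higher E°), Mg²⁺/Mg the anode: E°cell = -0.18 − (-2.38) = +2.20 V, n = 2.
Overall: Sn²⁺(aq) + Mg(s) → Sn(s) + Mg²⁺(aq)
Q = [Mg²⁺] / ([Sn²⁺]); log Q = -1.258.
E = E° − (0.0592/n) log Q = +2.20 − (0.0592/2)(-1.258) = +2.237 V.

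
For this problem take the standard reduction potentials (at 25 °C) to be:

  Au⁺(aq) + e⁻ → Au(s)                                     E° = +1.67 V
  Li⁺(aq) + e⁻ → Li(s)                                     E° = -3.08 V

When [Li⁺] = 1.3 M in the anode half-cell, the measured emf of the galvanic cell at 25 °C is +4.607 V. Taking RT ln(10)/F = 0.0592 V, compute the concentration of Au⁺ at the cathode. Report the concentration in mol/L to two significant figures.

0.0050 M

Au⁺/Au is the cathode, Li⁺/Li the anode: E°cell = +4.75 V, n = 1.
Overall reaction: Au⁺(aq) + Li(s) → Au(s) + Li⁺(aq); Q = [Li⁺]^1/[Au⁺]^1.
From E = E° − (0.0592/n) log Q: log Q = (E° − E)·n/0.0592 = (+4.75 − (+4.607))·1/0.0592 = 2.4155.
So 1·log[Au⁺] = 1·log(1.3) − log Q = 0.1139 − (2.4155) = -2.3016; [Au⁺] = 10^(-2.3016) ≈ 0.0050 M.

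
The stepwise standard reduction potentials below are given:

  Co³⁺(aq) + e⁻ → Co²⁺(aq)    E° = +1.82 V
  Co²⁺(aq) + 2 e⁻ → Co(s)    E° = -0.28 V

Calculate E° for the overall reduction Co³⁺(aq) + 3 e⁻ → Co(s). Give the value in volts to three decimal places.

Adding the free-energy changes (−nFE°) of the two steps gives −n₃FE°₃ = −n₁FE°₁ − n₂FE°₂.
E°₃ = (1×+1.82 + 2×-0.28) / 3 = (+1.260) / 3 = +0.420 V.

+0.420 V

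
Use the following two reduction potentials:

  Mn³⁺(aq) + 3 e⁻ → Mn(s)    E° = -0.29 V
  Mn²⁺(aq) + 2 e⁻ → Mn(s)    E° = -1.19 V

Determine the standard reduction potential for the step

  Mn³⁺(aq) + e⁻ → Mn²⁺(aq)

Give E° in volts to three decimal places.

+1.510 V

Sequential free energies add, so n₃E°₃ = n₁E°₁ + n₂E°₂.
With n₃ = 3, and the known step contributing 2×(-1.19) V, the unknown satisfies 1·E° = 3×(-0.29) − 2×(-1.19) = +1.510.
E° = +1.510 / 1 = +1.510 V.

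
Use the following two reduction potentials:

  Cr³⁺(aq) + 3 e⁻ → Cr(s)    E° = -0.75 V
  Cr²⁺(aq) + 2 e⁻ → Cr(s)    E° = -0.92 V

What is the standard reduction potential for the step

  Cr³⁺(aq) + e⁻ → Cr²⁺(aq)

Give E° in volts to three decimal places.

-0.410 V

Sequential free energies add, so n₃E°₃ = n₁E°₁ + n₂E°₂.
With n₃ = 3, and the known step contributing 2×(-0.92) V, the unknown satisfies 1·E° = 3×(-0.75) − 2×(-0.92) = -0.410.
E° = -0.410 / 1 = -0.410 V.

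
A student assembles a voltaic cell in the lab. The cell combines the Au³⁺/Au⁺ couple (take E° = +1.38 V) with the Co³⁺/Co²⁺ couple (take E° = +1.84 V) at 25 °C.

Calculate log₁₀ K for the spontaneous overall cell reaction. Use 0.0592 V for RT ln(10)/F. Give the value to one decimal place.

Cathode: Co³⁺/Co²⁺; anode: Au³⁺/Au⁺. E°cell = +0.46 V, n = 2.
log K = nE°cell / 0.0592 = (2)(+0.46) / 0.0592 = 15.5.

15.5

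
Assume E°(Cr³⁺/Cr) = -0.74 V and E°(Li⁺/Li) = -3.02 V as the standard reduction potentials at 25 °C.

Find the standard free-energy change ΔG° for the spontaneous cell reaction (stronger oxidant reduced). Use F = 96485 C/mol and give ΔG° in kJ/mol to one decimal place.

Cr³⁺/Cr (E° = -0.74 V) is the cathode; Li⁺/Li (E° = -3.02 V) is the anode, so E°cell = +2.28 V.
Balancing electrons gives n = 3 (lcm of 3 and 1).
ΔG° = −nFE° = −(3)(96485)(+2.28) = -659,957 J = -660.0 kJ/mol.

-660.0 kJ/mol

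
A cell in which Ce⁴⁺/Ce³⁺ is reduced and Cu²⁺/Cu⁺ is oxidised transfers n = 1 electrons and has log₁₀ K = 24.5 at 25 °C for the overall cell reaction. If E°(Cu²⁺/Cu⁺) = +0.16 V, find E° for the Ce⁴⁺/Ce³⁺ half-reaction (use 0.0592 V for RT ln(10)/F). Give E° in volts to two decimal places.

+1.61 V

E°cell = (0.0592/n)·log K = (0.0592/1)(24.5) = +1.450 V.
Since Ce⁴⁺/Ce³⁺ is the cathode and Cu²⁺/Cu⁺ the anode, E°cell = E°(Ce⁴⁺/Ce³⁺) − E°(Cu²⁺/Cu⁺).
So E°(Ce⁴⁺/Ce³⁺) = E°cell + E°(Cu²⁺/Cu⁺) = +1.450 + (+0.16) = +1.61 V.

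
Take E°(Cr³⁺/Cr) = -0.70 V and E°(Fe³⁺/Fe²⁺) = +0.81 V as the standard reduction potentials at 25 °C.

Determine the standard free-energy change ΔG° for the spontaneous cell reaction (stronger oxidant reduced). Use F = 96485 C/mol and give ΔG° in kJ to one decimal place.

-437.1 kJ

Fe³⁺/Fe²⁺ (E° = +0.81 V) is the cathode; Cr³⁺/Cr (E° = -0.70 V) is the anode, so E°cell = +1.51 V.
Balancing electrons gives n = 3 (lcm of 1 and 3).
ΔG° = −nFE° = −(3)(96485)(+1.51) = -437,077 J = -437.1 kJ.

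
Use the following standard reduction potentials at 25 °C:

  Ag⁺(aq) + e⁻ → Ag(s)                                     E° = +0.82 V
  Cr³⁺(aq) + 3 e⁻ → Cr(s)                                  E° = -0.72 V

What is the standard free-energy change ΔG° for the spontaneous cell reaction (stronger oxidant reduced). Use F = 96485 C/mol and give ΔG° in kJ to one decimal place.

-445.8 kJ

Ag⁺/Ag (E° = +0.82 V) is the cathode; Cr³⁺/Cr (E° = -0.72 V) is the anode, so E°cell = +1.54 V.
Balancing electrons gives n = 3 (lcm of 1 and 3).
ΔG° = −nFE° = −(3)(96485)(+1.54) = -445,761 J = -445.8 kJ.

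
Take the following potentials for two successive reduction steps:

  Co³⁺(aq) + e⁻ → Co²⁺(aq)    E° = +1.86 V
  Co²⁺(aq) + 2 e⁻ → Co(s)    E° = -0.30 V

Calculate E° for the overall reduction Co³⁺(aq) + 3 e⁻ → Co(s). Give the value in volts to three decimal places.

Standard free energies of sequential steps add: ΔG°₃ = ΔG°₁ + ΔG°₂, so n₃E°₃ = n₁E°₁ + n₂E°₂.
E°₃ = (1×+1.86 + 2×-0.30) / 3 = (+1.260) / 3 = +0.420 V.

+0.420 V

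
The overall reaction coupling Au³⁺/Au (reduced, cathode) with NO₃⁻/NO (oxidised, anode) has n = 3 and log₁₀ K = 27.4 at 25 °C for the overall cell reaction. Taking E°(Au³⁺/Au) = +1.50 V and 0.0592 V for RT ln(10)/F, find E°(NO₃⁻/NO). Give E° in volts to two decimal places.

+0.96 V

E°cell = (0.0592/n)·log K = (0.0592/3)(27.4) = +0.541 V.
Since Au³⁺/Au is the cathode and NO₃⁻/NO the anode, E°cell = E°(Au³⁺/Au) − E°(NO₃⁻/NO).
So E°(NO₃⁻/NO) = E°(Au³⁺/Au) − E°cell = (+1.50) − (+0.541) = +0.96 V.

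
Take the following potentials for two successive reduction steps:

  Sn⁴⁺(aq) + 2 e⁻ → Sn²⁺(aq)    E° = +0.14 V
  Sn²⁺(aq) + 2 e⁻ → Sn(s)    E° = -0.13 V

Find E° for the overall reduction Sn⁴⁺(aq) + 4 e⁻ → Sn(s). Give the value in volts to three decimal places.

+0.005 V

Adding the free-energy changes (−nFE°) of the two steps gives −n₃FE°₃ = −n₁FE°₁ − n₂FE°₂.
E°₃ = (2×+0.14 + 2×-0.13) / 4 = (+0.020) / 4 = +0.005 V.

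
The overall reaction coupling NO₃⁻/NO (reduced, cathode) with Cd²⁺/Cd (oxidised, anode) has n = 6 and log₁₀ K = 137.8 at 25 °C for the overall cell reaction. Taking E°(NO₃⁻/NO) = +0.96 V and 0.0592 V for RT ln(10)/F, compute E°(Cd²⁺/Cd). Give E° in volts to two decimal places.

-0.40 V

E°cell = (0.0592/n)·log K = (0.0592/6)(137.8) = +1.360 V.
Since NO₃⁻/NO is the cathode and Cd²⁺/Cd the anode, E°cell = E°(NO₃⁻/NO) − E°(Cd²⁺/Cd).
So E°(Cd²⁺/Cd) = E°(NO₃⁻/NO) − E°cell = (+0.96) − (+1.360) = -0.40 V.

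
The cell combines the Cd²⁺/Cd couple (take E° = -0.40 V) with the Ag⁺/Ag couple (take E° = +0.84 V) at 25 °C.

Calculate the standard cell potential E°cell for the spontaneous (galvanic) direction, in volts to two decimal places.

+1.24 V

The Ag⁺/Ag couple has the higher reduction potential, so it is the cathode; Cd²⁺/Cd is oxidised at the anode.
E°cell = E°(cathode) − E°(anode) = (+0.84) − (-0.40) = +1.24 V.
Since E°cell > 0, the reaction is spontaneous under standard conditions.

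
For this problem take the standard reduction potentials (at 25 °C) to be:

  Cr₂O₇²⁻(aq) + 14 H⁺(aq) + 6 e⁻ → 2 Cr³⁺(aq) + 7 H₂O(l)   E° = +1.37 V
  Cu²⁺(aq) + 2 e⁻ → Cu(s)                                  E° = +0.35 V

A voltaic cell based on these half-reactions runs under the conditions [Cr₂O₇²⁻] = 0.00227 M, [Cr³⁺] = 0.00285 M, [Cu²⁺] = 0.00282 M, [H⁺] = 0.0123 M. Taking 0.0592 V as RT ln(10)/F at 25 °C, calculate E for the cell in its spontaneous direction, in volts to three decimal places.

Cr₂O₇²⁻/Cr³⁺ is the cathode (higher E°), Cu²⁺/Cu the anode: E°cell = +1.37 − (+0.35) = +1.02 V, n = 6.
Overall: Cr₂O₇²⁻(aq) + 14 H⁺(aq) + 3 Cu(s) → 2 Cr³⁺(aq) + 7 H₂O(l) + 3 Cu²⁺(aq)
Q = [Cr³⁺]^2·[Cu²⁺]^3 / ([Cr₂O₇²⁻]·[H⁺]^14); log Q = 16.646.
E = E° − (0.0592/n) log Q = +1.02 − (0.0592/6)(16.646) = +0.856 V.

+0.856 V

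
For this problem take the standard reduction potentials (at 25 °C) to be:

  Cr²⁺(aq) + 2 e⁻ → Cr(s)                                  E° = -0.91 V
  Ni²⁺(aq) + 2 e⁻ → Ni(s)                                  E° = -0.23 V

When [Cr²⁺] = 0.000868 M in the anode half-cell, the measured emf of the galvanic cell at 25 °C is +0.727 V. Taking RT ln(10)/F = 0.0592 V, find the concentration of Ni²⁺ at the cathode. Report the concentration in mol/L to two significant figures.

0.034 M

Ni²⁺/Ni is the cathode, Cr²⁺/Cr the anode: E°cell = +0.68 V, n = 2.
Overall reaction: Ni²⁺(aq) + Cr(s) → Ni(s) + Cr²⁺(aq); Q = [Cr²⁺]^1/[Ni²⁺]^1.
From E = E° − (0.0592/n) log Q: log Q = (E° − E)·n/0.0592 = (+0.68 − (+0.727))·2/0.0592 = -1.5878.
So 1·log[Ni²⁺] = 1·log(0.000868) − log Q = -3.0615 − (-1.5878) = -1.4737; [Ni²⁺] = 10^(-1.4737) ≈ 0.034 M.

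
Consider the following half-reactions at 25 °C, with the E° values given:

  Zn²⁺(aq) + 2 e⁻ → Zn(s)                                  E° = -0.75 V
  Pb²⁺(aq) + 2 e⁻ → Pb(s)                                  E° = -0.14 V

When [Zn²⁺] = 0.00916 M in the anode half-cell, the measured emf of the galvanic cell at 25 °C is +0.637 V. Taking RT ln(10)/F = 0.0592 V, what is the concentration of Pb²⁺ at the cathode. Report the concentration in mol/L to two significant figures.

Pb²⁺/Pb is the cathode, Zn²⁺/Zn the anode: E°cell = +0.61 V, n = 2.
Overall reaction: Pb²⁺(aq) + Zn(s) → Pb(s) + Zn²⁺(aq); Q = [Zn²⁺]^1/[Pb²⁺]^1.
From E = E° − (0.0592/n) log Q: log Q = (E° − E)·n/0.0592 = (+0.61 − (+0.637))·2/0.0592 = -0.9122.
So 1·log[Pb²⁺] = 1·log(0.00916) − log Q = -2.0381 − (-0.9122) = -1.1259; [Pb²⁺] = 10^(-1.1259) ≈ 0.075 M.

0.075 M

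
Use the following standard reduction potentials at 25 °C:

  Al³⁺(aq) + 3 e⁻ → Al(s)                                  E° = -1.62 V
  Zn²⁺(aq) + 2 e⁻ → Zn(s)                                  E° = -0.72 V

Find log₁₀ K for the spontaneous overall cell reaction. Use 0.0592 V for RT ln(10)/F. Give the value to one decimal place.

Cathode: Zn²⁺/Zn; anode: Al³⁺/Al. E°cell = +0.90 V, n = 6.
log K = nE°cell / 0.0592 = (6)(+0.90) / 0.0592 = 91.2.

91.2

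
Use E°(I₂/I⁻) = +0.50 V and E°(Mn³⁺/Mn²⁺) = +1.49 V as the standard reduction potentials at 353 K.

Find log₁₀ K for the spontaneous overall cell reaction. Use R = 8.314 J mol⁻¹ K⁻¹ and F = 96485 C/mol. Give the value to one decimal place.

Cathode: Mn³⁺/Mn²⁺; anode: I₂/I⁻. E°cell = (+1.49) − (+0.50) = +0.99 V, with n = 2.
ΔG° = −nFE° = −RT ln K, so ln K = nFE°/(RT) = (2)(96485)(+0.99) / ((8.314)(353)) = 65.094.
log₁₀ K = 65.094 / ln 10 = 28.3.

28.3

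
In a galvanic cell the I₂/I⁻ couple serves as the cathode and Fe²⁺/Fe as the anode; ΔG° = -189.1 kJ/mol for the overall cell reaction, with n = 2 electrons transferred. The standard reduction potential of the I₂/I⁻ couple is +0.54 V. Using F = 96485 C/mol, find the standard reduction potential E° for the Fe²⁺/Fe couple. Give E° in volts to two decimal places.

E°cell = −ΔG°/(nF) = −(-189.1×10³)/((2)(96485)) = +0.980 V.
Since I₂/I⁻ is the cathode and Fe²⁺/Fe the anode, E°cell = E°(I₂/I⁻) − E°(Fe²⁺/Fe).
So E°(Fe²⁺/Fe) = E°(I₂/I⁻) − E°cell = (+0.54) − (+0.980) = -0.44 V.

-0.44 V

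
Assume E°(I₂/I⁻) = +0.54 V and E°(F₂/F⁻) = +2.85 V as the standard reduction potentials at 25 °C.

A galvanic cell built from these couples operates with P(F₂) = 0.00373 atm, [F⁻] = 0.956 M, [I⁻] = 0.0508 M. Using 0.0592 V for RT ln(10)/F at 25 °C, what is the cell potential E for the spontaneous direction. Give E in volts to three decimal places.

F₂/F⁻ is the cathode (higher E°), I₂/I⁻ the anode: E°cell = +2.85 − (+0.54) = +2.31 V, n = 2.
Overall: F₂(g) + 2 I⁻(aq) → 2 F⁻(aq) + I₂(s)
Q = [F⁻]^2 / (P(F₂)·[I⁻]^2); log Q = 4.977.
E = E° − (0.0592/n) log Q = +2.31 − (0.0592/2)(4.977) = +2.163 V.

+2.163 V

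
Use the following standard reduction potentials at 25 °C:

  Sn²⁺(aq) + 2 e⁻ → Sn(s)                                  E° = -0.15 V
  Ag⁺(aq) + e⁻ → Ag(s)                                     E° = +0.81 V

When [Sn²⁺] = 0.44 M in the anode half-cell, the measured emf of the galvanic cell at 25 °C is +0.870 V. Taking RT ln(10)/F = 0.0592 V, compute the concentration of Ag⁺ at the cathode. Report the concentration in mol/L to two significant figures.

0.020 M

Ag⁺/Ag is the cathode, Sn²⁺/Sn the anode: E°cell = +0.96 V, n = 2.
Overall reaction: 2 Ag⁺(aq) + Sn(s) → 2 Ag(s) + Sn²⁺(aq); Q = [Sn²⁺]^1/[Ag⁺]^2.
From E = E° − (0.0592/n) log Q: log Q = (E° − E)·n/0.0592 = (+0.96 − (+0.870))·2/0.0592 = 3.0405.
So 2·log[Ag⁺] = 1·log(0.44) − log Q = -0.3565 − (3.0405) = -3.3970; log[Ag⁺] = -3.3970 / 2 = -1.6985; [Ag⁺] = 10^(-1.6985) ≈ 0.020 M.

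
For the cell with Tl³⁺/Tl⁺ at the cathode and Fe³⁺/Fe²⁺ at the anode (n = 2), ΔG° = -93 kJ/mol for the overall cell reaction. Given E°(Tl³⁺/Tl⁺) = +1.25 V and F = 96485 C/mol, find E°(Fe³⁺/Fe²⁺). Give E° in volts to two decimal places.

E°cell = −ΔG°/(nF) = −(-93×10³)/((2)(96485)) = +0.482 V.
Since Tl³⁺/Tl⁺ is the cathode and Fe³⁺/Fe²⁺ the anode, E°cell = E°(Tl³⁺/Tl⁺) − E°(Fe³⁺/Fe²⁺).
So E°(Fe³⁺/Fe²⁺) = E°(Tl³⁺/Tl⁺) − E°cell = (+1.25) − (+0.482) = +0.77 V.

+0.77 V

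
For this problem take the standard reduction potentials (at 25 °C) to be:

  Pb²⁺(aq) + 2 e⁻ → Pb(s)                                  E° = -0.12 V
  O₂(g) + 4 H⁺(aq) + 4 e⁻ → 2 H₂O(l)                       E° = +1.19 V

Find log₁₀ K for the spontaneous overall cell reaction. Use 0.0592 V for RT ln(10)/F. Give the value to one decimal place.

88.5

Cathode: O₂/H₂O; anode: Pb²⁺/Pb. E°cell = +1.31 V, n = 4.
log K = nE°cell / 0.0592 = (4)(+1.31) / 0.0592 = 88.5.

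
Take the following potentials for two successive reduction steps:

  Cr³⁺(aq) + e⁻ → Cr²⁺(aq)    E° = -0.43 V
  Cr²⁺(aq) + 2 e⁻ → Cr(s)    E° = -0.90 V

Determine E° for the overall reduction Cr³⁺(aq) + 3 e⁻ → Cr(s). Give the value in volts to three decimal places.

Adding the free-energy changes (−nFE°) of the two steps gives −n₃FE°₃ = −n₁FE°₁ − n₂FE°₂.
E°₃ = (1×-0.43 + 2×-0.90) / 3 = (-2.230) / 3 = -0.743 V.

-0.743 V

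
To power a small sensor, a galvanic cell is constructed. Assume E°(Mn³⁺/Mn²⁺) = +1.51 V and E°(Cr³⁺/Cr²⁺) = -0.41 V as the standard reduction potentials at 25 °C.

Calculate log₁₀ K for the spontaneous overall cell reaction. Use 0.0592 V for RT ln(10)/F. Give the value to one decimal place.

32.4

Cathode: Mn³⁺/Mn²⁺; anode: Cr³⁺/Cr²⁺. E°cell = +1.92 V, n = 1.
log K = nE°cell / 0.0592 = (1)(+1.92) / 0.0592 = 32.4.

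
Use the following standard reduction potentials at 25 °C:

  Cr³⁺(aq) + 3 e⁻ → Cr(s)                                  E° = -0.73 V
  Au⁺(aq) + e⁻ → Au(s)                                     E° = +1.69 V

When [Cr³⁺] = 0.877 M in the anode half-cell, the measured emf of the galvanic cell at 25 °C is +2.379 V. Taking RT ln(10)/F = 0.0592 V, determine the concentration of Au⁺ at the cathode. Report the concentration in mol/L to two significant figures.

Au⁺/Au is the cathode, Cr³⁺/Cr the anode: E°cell = +2.42 V, n = 3.
Overall reaction: 3 Au⁺(aq) + Cr(s) → 3 Au(s) + Cr³⁺(aq); Q = [Cr³⁺]^1/[Au⁺]^3.
From E = E° − (0.0592/n) log Q: log Q = (E° − E)·n/0.0592 = (+2.42 − (+2.379))·3/0.0592 = 2.0777.
So 3·log[Au⁺] = 1·log(0.877) − log Q = -0.0570 − (2.0777) = -2.1347; log[Au⁺] = -2.1347 / 3 = -0.7116; [Au⁺] = 10^(-0.7116) ≈ 0.19 M.

0.19 M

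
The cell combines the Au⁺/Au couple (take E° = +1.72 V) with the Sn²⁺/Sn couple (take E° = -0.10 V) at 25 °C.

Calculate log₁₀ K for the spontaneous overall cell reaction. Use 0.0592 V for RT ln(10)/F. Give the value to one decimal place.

61.5

Cathode: Au⁺/Au; anode: Sn²⁺/Sn. E°cell = +1.82 V, n = 2.
log K = nE°cell / 0.0592 = (2)(+1.82) / 0.0592 = 61.5.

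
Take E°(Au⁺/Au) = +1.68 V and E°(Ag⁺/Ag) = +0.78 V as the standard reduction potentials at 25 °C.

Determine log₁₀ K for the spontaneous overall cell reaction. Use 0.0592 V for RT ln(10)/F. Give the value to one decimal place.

15.2

Cathode: Au⁺/Au; anode: Ag⁺/Ag. E°cell = +0.90 V, n = 1.
log K = nE°cell / 0.0592 = (1)(+0.90) / 0.0592 = 15.2.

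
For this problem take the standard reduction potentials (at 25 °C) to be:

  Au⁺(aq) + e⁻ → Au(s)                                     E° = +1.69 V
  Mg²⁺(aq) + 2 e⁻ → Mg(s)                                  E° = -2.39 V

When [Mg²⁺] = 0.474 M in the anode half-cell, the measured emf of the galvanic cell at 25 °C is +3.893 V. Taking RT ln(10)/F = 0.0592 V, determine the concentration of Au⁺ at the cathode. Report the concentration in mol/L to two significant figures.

0.00048 M

Au⁺/Au is the cathode, Mg²⁺/Mg the anode: E°cell = +4.08 V, n = 2.
Overall reaction: 2 Au⁺(aq) + Mg(s) → 2 Au(s) + Mg²⁺(aq); Q = [Mg²⁺]^1/[Au⁺]^2.
From E = E° − (0.0592/n) log Q: log Q = (E° − E)·n/0.0592 = (+4.08 − (+3.893))·2/0.0592 = 6.3176.
So 2·log[Au⁺] = 1·log(0.474) − log Q = -0.3242 − (6.3176) = -6.6418; log[Au⁺] = -6.6418 / 2 = -3.3209; [Au⁺] = 10^(-3.3209) ≈ 0.00048 M.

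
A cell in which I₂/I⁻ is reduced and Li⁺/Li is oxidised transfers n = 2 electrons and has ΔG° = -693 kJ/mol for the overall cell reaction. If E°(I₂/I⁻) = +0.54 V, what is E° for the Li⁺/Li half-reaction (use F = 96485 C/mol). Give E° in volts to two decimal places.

E°cell = −ΔG°/(nF) = −(-693×10³)/((2)(96485)) = +3.591 V.
Since I₂/I⁻ is the cathode and Li⁺/Li the anode, E°cell = E°(I₂/I⁻) − E°(Li⁺/Li).
So E°(Li⁺/Li) = E°(I₂/I⁻) − E°cell = (+0.54) − (+3.591) = -3.05 V.

-3.05 V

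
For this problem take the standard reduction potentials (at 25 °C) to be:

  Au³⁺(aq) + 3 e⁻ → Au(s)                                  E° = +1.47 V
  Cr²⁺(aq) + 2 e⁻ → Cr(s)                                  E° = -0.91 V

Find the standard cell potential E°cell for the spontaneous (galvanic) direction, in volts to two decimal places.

+2.38 V

The Au³⁺/Au couple has the higher reduction potential, so it is the cathode; Cr²⁺/Cr is oxidised at the anode.
E°cell = E°(cathode) − E°(anode) = (+1.47) − (-0.91) = +2.38 V.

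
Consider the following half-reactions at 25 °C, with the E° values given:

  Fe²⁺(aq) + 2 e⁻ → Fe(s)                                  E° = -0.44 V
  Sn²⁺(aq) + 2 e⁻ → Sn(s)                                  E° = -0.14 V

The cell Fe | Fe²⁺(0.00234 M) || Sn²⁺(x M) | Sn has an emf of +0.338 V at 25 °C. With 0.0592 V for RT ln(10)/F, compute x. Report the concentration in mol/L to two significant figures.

Sn²⁺/Sn is the cathode, Fe²⁺/Fe the anode: E°cell = +0.30 V, n = 2.
Overall reaction: Sn²⁺(aq) + Fe(s) → Sn(s) + Fe²⁺(aq); Q = [Fe²⁺]^1/[Sn²⁺]^1.
From E = E° − (0.0592/n) log Q: log Q = (E° − E)·n/0.0592 = (+0.30 − (+0.338))·2/0.0592 = -1.2838.
So 1·log[Sn²⁺] = 1·log(0.00234) − log Q = -2.6308 − (-1.2838) = -1.3470; [Sn²⁺] = 10^(-1.3470) ≈ 0.045 M.

0.045 M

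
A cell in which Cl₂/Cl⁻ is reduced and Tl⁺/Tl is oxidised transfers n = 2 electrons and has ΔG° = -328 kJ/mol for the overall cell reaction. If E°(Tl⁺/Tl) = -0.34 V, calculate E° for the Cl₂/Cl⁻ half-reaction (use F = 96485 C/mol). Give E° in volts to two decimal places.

+1.36 V

E°cell = −ΔG°/(nF) = −(-328×10³)/((2)(96485)) = +1.700 V.
Since Cl₂/Cl⁻ is the cathode and Tl⁺/Tl the anode, E°cell = E°(Cl₂/Cl⁻) − E°(Tl⁺/Tl).
So E°(Cl₂/Cl⁻) = E°cell + E°(Tl⁺/Tl) = +1.700 + (-0.34) = +1.36 V.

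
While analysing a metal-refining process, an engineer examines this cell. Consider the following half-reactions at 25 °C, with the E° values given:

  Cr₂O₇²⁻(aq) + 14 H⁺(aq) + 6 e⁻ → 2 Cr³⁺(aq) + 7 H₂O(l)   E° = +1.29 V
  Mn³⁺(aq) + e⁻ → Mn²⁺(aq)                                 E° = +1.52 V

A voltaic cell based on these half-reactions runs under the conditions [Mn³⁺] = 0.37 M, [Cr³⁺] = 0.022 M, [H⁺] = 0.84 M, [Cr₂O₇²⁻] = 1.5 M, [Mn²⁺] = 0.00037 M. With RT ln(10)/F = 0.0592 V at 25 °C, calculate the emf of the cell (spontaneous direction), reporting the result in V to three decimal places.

+0.384 V

Mn³⁺/Mn²⁺ is the cathode (higher E°), Cr₂O₇²⁻/Cr³⁺ the anode: E°cell = +1.52 − (+1.29) = +0.23 V, n = 6.
Overall: 6 Mn³⁺(aq) + 2 Cr³⁺(aq) + 7 H₂O(l) → 6 Mn²⁺(aq) + Cr₂O₇²⁻(aq) + 14 H⁺(aq)
Q = [Mn²⁺]^6·[Cr₂O₇²⁻]·[H⁺]^14 / ([Mn³⁺]^6·[Cr³⁺]^2); log Q = -15.569.
E = E° − (0.0592/n) log Q = +0.23 − (0.0592/6)(-15.569) = +0.384 V.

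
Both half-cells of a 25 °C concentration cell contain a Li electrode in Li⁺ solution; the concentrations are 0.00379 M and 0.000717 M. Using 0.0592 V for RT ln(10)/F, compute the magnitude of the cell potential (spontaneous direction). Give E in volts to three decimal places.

For a concentration cell E°cell = 0. The 0.00379 M side is the cathode (reduction is favoured where [Li⁺] is higher).
With n = 1, E = −(0.0592/1) log([Li⁺]ₐₙ/[Li⁺]꜀ₐₜ) = −(0.0592/1) log(0.000717/0.00379) = −(0.0592/1)(-0.723) = +0.043 V.

+0.043 V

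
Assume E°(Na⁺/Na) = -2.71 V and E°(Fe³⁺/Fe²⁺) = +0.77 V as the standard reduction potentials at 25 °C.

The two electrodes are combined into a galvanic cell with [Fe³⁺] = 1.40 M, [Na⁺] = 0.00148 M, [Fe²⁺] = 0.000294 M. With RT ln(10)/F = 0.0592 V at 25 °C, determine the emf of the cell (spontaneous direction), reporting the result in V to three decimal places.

Fe³⁺/Fe²⁺ is the cathode (higher E°), Na⁺/Na the anode: E°cell = +0.77 − (-2.71) = +3.48 V, n = 1.
Overall: Fe³⁺(aq) + Na(s) → Fe²⁺(aq) + Na⁺(aq)
Q = [Fe²⁺]·[Na⁺] / ([Fe³⁺]); log Q = -6.508.
E = E° − (0.0592/n) log Q = +3.48 − (0.0592/1)(-6.508) = +3.865 V.

+3.865 V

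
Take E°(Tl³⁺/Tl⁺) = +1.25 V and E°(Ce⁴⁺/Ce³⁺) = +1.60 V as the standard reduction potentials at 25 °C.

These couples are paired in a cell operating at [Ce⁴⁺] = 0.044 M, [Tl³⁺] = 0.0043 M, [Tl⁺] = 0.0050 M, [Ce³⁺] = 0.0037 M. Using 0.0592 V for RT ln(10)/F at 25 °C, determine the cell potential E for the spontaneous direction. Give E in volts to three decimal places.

Ce⁴⁺/Ce³⁺ is the cathode (higher E°), Tl³⁺/Tl⁺ the anode: E°cell = +1.60 − (+1.25) = +0.35 V, n = 2.
Overall: 2 Ce⁴⁺(aq) + Tl⁺(aq) → 2 Ce³⁺(aq) + Tl³⁺(aq)
Q = [Ce³⁺]^2·[Tl³⁺] / ([Ce⁴⁺]^2·[Tl⁺]); log Q = -2.216.
E = E° − (0.0592/n) log Q = +0.35 − (0.0592/2)(-2.216) = +0.416 V.

+0.416 V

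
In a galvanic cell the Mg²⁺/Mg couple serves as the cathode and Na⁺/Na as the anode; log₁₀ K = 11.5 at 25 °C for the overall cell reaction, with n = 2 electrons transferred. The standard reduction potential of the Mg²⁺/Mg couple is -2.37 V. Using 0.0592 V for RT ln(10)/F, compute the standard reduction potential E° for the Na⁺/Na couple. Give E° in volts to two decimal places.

-2.71 V

E°cell = (0.0592/n)·log K = (0.0592/2)(11.5) = +0.340 V.
Since Mg²⁺/Mg is the cathode and Na⁺/Na the anode, E°cell = E°(Mg²⁺/Mg) − E°(Na⁺/Na).
So E°(Na⁺/Na) = E°(Mg²⁺/Mg) − E°cell = (-2.37) − (+0.340) = -2.71 V.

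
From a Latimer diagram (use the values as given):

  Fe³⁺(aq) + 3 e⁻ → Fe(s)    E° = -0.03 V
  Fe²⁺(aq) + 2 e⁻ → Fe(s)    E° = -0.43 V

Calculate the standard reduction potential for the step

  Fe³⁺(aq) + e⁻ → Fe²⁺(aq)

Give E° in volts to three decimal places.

+0.770 V

Sequential free energies add, so n₃E°₃ = n₁E°₁ + n₂E°₂.
With n₃ = 3, and the known step contributing 2×(-0.43) V, the unknown satisfies 1·E° = 3×(-0.03) − 2×(-0.43) = +0.770.
E° = +0.770 / 1 = +0.770 V.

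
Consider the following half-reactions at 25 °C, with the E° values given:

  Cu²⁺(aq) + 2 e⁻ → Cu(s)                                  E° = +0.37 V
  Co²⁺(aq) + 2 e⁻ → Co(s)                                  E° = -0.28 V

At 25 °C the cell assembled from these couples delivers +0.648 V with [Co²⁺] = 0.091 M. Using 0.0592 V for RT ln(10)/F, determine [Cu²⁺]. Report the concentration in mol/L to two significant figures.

0.078 M

Cu²⁺/Cu is the cathode, Co²⁺/Co the anode: E°cell = +0.65 V, n = 2.
Overall reaction: Cu²⁺(aq) + Co(s) → Cu(s) + Co²⁺(aq); Q = [Co²⁺]^1/[Cu²⁺]^1.
From E = E° − (0.0592/n) log Q: log Q = (E° − E)·n/0.0592 = (+0.65 − (+0.648))·2/0.0592 = 0.0676.
So 1·log[Cu²⁺] = 1·log(0.091) − log Q = -1.0410 − (0.0676) = -1.1086; [Cu²⁺] = 10^(-1.1086) ≈ 0.078 M.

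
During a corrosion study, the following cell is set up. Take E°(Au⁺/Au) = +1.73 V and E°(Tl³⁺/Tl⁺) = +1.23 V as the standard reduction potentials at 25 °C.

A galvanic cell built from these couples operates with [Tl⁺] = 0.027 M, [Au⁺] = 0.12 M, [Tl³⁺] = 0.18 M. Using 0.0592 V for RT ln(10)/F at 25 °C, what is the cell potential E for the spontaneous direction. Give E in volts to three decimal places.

+0.421 V

Au⁺/Au is the cathode (higher E°), Tl³⁺/Tl⁺ the anode: E°cell = +1.73 − (+1.23) = +0.50 V, n = 2.
Overall: 2 Au⁺(aq) + Tl⁺(aq) → 2 Au(s) + Tl³⁺(aq)
Q = [Tl³⁺] / ([Au⁺]^2·[Tl⁺]); log Q = 2.666.
E = E° − (0.0592/n) log Q = +0.50 − (0.0592/2)(2.666) = +0.421 V.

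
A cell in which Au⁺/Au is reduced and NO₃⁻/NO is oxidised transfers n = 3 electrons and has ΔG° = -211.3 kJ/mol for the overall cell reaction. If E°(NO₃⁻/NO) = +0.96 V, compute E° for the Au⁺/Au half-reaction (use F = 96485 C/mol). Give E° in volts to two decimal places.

+1.69 V

E°cell = −ΔG°/(nF) = −(-211.3×10³)/((3)(96485)) = +0.730 V.
Since Au⁺/Au is the cathode and NO₃⁻/NO the anode, E°cell = E°(Au⁺/Au) − E°(NO₃⁻/NO).
So E°(Au⁺/Au) = E°cell + E°(NO₃⁻/NO) = +0.730 + (+0.96) = +1.69 V.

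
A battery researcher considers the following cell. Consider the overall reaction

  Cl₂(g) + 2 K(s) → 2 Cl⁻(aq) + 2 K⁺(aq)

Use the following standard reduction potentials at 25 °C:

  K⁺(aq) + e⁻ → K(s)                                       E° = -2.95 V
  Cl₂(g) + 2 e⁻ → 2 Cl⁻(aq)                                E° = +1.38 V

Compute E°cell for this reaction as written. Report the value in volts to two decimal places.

+4.33 V

The Cl₂/Cl⁻ couple has the higher reduction potential, so it is the cathode; K⁺/K is oxidised at the anode.
E°cell = E°(cathode) − E°(anode) = (+1.38) − (-2.95) = +4.33 V.
Since E°cell > 0, the reaction is spontaneous under standard conditions.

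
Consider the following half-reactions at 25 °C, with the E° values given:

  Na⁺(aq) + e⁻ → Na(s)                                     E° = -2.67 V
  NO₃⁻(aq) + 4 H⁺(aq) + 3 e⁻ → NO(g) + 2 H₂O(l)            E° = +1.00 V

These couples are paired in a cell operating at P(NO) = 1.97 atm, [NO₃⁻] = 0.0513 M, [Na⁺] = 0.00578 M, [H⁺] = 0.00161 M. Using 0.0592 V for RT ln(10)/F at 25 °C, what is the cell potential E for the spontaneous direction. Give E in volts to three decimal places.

NO₃⁻/NO is the cathode (higher E°), Na⁺/Na the anode: E°cell = +1.00 − (-2.67) = +3.67 V, n = 3.
Overall: NO₃⁻(aq) + 4 H⁺(aq) + 3 Na(s) → NO(g) + 2 H₂O(l) + 3 Na⁺(aq)
Q = P(NO)·[Na⁺]^3 / ([NO₃⁻]·[H⁺]^4); log Q = 6.043.
E = E° − (0.0592/n) log Q = +3.67 − (0.0592/3)(6.043) = +3.551 V.

+3.551 V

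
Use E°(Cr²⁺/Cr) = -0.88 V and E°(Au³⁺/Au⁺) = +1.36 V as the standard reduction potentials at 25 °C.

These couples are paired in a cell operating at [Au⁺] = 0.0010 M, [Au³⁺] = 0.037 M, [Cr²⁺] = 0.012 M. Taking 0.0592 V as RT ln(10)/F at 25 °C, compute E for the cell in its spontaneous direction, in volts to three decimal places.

Au³⁺/Au⁺ is the cathode (higher E°), Cr²⁺/Cr the anode: E°cell = +1.36 − (-0.88) = +2.24 V, n = 2.
Overall: Au³⁺(aq) + Cr(s) → Au⁺(aq) + Cr²⁺(aq)
Q = [Au⁺]·[Cr²⁺] / ([Au³⁺]); log Q = -3.489.
E = E° − (0.0592/n) log Q = +2.24 − (0.0592/2)(-3.489) = +2.343 V.

+2.343 V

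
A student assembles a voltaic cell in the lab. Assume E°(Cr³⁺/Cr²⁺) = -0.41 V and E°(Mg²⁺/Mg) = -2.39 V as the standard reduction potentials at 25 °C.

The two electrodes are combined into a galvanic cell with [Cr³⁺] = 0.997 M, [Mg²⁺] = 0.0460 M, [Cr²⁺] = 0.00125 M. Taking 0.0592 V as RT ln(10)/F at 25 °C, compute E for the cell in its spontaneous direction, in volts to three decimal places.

+2.191 V

Cr³⁺/Cr²⁺ is the cathode (higher E°), Mg²⁺/Mg the anode: E°cell = -0.41 − (-2.39) = +1.98 V, n = 2.
Overall: 2 Cr³⁺(aq) + Mg(s) → 2 Cr²⁺(aq) + Mg²⁺(aq)
Q = [Cr²⁺]^2·[Mg²⁺] / ([Cr³⁺]^2); log Q = -7.141.
E = E° − (0.0592/n) log Q = +1.98 − (0.0592/2)(-7.141) = +2.191 V.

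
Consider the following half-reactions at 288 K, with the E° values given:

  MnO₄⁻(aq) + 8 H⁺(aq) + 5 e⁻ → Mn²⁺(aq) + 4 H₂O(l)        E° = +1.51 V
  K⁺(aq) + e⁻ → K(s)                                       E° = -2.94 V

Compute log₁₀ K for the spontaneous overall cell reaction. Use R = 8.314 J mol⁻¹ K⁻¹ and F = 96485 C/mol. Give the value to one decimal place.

389.4

Cathode: MnO₄⁻/Mn²⁺; anode: K⁺/K. E°cell = (+1.51) − (-2.94) = +4.45 V, with n = 5.
ΔG° = −nFE° = −RT ln K, so ln K = nFE°/(RT) = (5)(96485)(+4.45) / ((8.314)(288)) = 896.576.
log₁₀ K = 896.576 / ln 10 = 389.4.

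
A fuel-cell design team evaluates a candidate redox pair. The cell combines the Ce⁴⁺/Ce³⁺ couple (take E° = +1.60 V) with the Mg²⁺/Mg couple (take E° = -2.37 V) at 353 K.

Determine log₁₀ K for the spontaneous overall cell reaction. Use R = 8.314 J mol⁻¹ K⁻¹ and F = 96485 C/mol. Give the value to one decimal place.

113.4

Cathode: Ce⁴⁺/Ce³⁺; anode: Mg²⁺/Mg. E°cell = (+1.60) − (-2.37) = +3.97 V, with n = 2.
ΔG° = −nFE° = −RT ln K, so ln K = nFE°/(RT) = (2)(96485)(+3.97) / ((8.314)(353)) = 261.033.
log₁₀ K = 261.033 / ln 10 = 113.4.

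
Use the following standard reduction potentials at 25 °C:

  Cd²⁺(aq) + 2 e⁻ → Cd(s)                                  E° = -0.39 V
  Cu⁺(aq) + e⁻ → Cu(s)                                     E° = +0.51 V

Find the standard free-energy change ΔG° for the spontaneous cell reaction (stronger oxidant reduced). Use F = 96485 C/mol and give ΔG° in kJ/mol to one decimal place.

-173.7 kJ/mol

Cu⁺/Cu (E° = +0.51 V) is the cathode; Cd²⁺/Cd (E° = -0.39 V) is the anode, so E°cell = +0.90 V.
Balancing electrons gives n = 2 (lcm of 1 and 2).
ΔG° = −nFE° = −(2)(96485)(+0.90) = -173,673 J = -173.7 kJ/mol.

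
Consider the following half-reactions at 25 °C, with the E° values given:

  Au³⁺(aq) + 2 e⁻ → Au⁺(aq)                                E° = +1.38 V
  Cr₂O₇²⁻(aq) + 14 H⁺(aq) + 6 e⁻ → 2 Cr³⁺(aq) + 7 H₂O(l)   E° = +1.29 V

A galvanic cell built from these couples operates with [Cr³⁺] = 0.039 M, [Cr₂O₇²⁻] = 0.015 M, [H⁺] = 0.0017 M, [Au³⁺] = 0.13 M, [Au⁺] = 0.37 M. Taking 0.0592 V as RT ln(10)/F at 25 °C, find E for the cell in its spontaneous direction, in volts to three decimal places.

+0.449 V

Au³⁺/Au⁺ is the cathode (higher E°), Cr₂O₇²⁻/Cr³⁺ the anode: E°cell = +1.38 − (+1.29) = +0.09 V, n = 6.
Overall: 3 Au³⁺(aq) + 2 Cr³⁺(aq) + 7 H₂O(l) → 3 Au⁺(aq) + Cr₂O₇²⁻(aq) + 14 H⁺(aq)
Q = [Au⁺]^3·[Cr₂O₇²⁻]·[H⁺]^14 / ([Au³⁺]^3·[Cr³⁺]^2); log Q = -36.417.
E = E° − (0.0592/n) log Q = +0.09 − (0.0592/6)(-36.417) = +0.449 V.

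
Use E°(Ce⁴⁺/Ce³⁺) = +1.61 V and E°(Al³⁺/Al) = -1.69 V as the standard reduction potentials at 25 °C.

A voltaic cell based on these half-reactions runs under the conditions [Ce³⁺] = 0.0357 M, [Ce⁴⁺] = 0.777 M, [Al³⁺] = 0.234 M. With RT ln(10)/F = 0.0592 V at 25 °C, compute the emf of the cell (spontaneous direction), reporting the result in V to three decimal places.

+3.392 V

Ce⁴⁺/Ce³⁺ is the cathode (higher E°), Al³⁺/Al the anode: E°cell = +1.61 − (-1.69) = +3.30 V, n = 3.
Overall: 3 Ce⁴⁺(aq) + Al(s) → 3 Ce³⁺(aq) + Al³⁺(aq)
Q = [Ce³⁺]^3·[Al³⁺] / ([Ce⁴⁺]^3); log Q = -4.644.
E = E° − (0.0592/n) log Q = +3.30 − (0.0592/3)(-4.644) = +3.392 V.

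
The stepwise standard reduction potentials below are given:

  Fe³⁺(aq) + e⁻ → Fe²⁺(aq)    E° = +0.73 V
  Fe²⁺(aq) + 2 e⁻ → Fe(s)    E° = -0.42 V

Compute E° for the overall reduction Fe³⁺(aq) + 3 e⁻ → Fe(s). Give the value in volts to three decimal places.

Since ΔG° = −nFE° is additive over sequential reductions, n₃E°₃ = n₁E°₁ + n₂E°₂.
E°₃ = (1×+0.73 + 2×-0.42) / 3 = (-0.110) / 3 = -0.037 V.
E° values themselves are not directly additive — weighting by electron count is essential.

-0.037 V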